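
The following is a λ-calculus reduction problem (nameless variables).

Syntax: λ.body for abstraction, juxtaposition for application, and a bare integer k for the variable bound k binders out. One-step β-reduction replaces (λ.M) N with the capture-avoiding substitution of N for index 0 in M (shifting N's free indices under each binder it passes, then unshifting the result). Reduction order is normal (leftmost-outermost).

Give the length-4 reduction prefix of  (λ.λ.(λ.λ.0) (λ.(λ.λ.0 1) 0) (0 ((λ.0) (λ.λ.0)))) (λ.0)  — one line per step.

Answer: after 4 steps: λ.0 (λ.λ.0)

Working:
  start: (λ.λ.(λ.λ.0) (λ.(λ.λ.0 1) 0) (0 ((λ.0) (λ.λ.0)))) (λ.0)
  [1] λ.(λ.λ.0) (λ.(λ.λ.0 1) 0) (0 ((λ.0) (λ.λ.0)))
  [2] λ.(λ.0) (0 ((λ.0) (λ.λ.0)))
  [3] λ.0 ((λ.0) (λ.λ.0))
  [4] λ.0 (λ.λ.0)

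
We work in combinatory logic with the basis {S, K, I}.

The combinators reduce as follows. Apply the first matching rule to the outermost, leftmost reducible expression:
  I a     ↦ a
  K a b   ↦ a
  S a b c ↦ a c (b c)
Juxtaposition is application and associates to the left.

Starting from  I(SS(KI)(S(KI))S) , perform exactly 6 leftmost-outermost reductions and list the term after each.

  start: I(SS(KI)(S(KI))S)
  step 1: SS(KI)(S(KI))S
  step 2: S(S(KI))(KI(S(KI)))S
  step 3: S(KI)S(KI(S(KI))S)
  step 4: KI(KI(S(KI))S)(S(KI(S(KI))S))
  step 5: I(S(KI(S(KI))S))
  step 6: S(KI(S(KI))S)

Answer: after 6 steps: S(KI(S(KI))S)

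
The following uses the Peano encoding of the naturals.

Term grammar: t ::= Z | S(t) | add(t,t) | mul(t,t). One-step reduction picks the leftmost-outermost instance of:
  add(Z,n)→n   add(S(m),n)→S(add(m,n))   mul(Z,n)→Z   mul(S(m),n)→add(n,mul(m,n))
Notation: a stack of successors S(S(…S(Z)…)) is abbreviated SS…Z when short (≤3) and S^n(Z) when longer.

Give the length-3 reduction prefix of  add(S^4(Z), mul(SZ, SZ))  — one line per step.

  start: add(S^4(Z), mul(SZ, SZ))
  step 1: S(add(SSSZ, mul(SZ, SZ)))
  step 2: S(S(add(SSZ, mul(SZ, SZ))))
  step 3: S(S(S(add(SZ, mul(SZ, SZ)))))

Answer: after 3 steps: S(S(S(add(SZ, mul(SZ, SZ)))))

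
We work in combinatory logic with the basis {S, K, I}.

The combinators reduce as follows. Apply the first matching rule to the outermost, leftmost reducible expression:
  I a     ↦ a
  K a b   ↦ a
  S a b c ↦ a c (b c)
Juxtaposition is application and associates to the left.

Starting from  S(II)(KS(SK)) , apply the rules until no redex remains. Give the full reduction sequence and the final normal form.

  start: S(II)(KS(SK))
  step 1: SI(KS(SK))
  step 2: SIS

Answer: normal form = SIS  (in 2 steps)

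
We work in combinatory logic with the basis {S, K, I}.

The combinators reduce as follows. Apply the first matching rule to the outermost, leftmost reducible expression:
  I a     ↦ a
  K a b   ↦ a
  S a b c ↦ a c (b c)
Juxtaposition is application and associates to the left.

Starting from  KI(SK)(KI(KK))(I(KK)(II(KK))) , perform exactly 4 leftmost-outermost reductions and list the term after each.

Answer: after 4 steps: I(KK)(II(KK))

Reduction:
  start: KI(SK)(KI(KK))(I(KK)(II(KK)))
  step 1: I(KI(KK))(I(KK)(II(KK)))
  step 2: KI(KK)(I(KK)(II(KK)))
  step 3: I(I(KK)(II(KK)))
  step 4: I(KK)(II(KK))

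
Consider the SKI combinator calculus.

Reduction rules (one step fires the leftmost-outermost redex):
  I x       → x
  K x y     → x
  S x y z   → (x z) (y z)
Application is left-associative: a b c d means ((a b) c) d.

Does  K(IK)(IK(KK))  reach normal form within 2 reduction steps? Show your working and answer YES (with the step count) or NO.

Answer: YES — reaches normal form K in 2 ≤ 2 steps

Reduction:
  start: K(IK)(IK(KK))
  step 1: IK
  step 2: K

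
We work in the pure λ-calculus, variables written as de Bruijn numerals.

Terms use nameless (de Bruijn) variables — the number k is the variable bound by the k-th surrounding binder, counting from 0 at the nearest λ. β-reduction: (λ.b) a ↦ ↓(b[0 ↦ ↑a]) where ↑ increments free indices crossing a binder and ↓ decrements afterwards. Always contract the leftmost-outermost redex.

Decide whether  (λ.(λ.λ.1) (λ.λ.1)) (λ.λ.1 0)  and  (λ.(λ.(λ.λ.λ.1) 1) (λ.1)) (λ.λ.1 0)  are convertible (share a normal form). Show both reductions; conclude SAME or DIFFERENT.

Term A:
  start: (λ.(λ.λ.1) (λ.λ.1)) (λ.λ.1 0)
  step 1: (λ.λ.1) (λ.λ.1)
  step 2: λ.λ.λ.1

Term B:
  start: (λ.(λ.(λ.λ.λ.1) 1) (λ.1)) (λ.λ.1 0)
  step 1: (λ.(λ.λ.λ.1) (λ.λ.1 0)) (λ.λ.λ.1 0)
  step 2: (λ.λ.λ.1) (λ.λ.1 0)
  step 3: λ.λ.1

Answer: DIFFERENT — A ⇓ λ.λ.λ.1, B ⇓ λ.λ.1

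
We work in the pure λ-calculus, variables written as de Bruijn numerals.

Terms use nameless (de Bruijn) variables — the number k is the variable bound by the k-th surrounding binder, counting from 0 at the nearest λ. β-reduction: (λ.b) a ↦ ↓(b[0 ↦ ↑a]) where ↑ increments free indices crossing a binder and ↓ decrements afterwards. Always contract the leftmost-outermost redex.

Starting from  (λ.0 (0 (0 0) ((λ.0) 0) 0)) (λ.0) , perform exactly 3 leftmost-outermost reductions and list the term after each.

Answer: after 3 steps: (λ.0) (λ.0) ((λ.0) (λ.0)) (λ.0)

Reduction:
  start: (λ.0 (0 (0 0) ((λ.0) 0) 0)) (λ.0)
  step 1: (λ.0) ((λ.0) ((λ.0) (λ.0)) ((λ.0) (λ.0)) (λ.0))
  step 2: (λ.0) ((λ.0) (λ.0)) ((λ.0) (λ.0)) (λ.0)
  step 3: (λ.0) (λ.0) ((λ.0) (λ.0)) (λ.0)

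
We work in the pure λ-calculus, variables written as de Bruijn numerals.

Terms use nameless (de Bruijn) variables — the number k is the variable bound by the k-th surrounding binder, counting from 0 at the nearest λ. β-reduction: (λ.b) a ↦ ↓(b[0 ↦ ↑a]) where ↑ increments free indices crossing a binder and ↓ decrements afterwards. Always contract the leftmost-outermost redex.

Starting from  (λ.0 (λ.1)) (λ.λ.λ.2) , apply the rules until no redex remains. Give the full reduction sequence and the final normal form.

  start: (λ.0 (λ.1)) (λ.λ.λ.2)
  step 1: (λ.λ.λ.2) (λ.λ.λ.λ.2)
  step 2: λ.λ.λ.λ.λ.λ.2

Answer: normal form = λ.λ.λ.λ.λ.λ.2  (in 2 steps)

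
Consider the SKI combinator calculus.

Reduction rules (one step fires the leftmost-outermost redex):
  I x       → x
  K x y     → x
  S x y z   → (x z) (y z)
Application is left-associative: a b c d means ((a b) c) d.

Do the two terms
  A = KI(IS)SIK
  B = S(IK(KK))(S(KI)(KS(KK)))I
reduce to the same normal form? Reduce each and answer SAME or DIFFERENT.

Answer: DIFFERENT — A ⇓ SIK, B ⇓ K

Working:
Term A:
  start: KI(IS)SIK
  →1  ISIK
  →2  SIK

Term B:
  start: S(IK(KK))(S(KI)(KS(KK)))I
  →1  IK(KK)I(S(KI)(KS(KK))I)
  →2  K(KK)I(S(KI)(KS(KK))I)
  →3  KK(S(KI)(KS(KK))I)
  →4  K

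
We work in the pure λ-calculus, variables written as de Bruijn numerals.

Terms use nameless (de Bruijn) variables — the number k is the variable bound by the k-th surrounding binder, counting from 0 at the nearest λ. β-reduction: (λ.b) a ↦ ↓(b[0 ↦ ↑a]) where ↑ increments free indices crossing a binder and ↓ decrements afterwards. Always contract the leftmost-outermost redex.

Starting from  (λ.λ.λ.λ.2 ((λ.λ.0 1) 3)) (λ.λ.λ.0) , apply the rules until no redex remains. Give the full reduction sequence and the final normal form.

  start: (λ.λ.λ.λ.2 ((λ.λ.0 1) 3)) (λ.λ.λ.0)
  step 1: λ.λ.λ.2 ((λ.λ.0 1) (λ.λ.λ.0))
  step 2: λ.λ.λ.2 (λ.0 (λ.λ.λ.0))

Answer: normal form = λ.λ.λ.2 (λ.0 (λ.λ.λ.0))  (in 2 steps)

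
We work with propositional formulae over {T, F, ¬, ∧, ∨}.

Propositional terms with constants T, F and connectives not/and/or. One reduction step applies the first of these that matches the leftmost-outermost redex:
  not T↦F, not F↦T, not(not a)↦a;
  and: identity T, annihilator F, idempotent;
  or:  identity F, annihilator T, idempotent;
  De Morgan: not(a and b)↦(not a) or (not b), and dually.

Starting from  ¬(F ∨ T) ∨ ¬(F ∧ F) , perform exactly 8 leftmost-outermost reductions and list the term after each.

Answer: after 8 steps: T

Reduction:
  start: ¬(F ∨ T) ∨ ¬(F ∧ F)
  [1] (¬F ∧ ¬T) ∨ ¬(F ∧ F)
  [2] (T ∧ ¬T) ∨ ¬(F ∧ F)
  [3] ¬T ∨ ¬(F ∧ F)
  [4] F ∨ ¬(F ∧ F)
  [5] ¬(F ∧ F)
  [6] ¬F ∨ ¬F
  [7] ¬F
  [8] T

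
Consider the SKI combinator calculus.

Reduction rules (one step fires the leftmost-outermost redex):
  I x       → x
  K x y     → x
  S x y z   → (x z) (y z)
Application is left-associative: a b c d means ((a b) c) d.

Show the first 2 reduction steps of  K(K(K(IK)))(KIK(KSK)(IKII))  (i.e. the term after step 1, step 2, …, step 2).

Answer: after 2 steps: K(KK)

Derivation:
  start: K(K(K(IK)))(KIK(KSK)(IKII))
  step 1: K(K(IK))
  step 2: K(KK)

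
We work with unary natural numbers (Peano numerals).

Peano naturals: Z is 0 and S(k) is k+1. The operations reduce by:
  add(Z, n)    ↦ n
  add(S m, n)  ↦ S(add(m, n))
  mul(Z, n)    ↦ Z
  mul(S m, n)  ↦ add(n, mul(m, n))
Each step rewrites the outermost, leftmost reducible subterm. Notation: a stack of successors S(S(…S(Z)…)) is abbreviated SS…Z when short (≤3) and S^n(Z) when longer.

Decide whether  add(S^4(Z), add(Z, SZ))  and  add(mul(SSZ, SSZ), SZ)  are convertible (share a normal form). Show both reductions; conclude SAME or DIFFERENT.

Answer: SAME — A ⇓ S^5(Z), B ⇓ S^5(Z)

Reduction:
Term A:
  start: add(S^4(Z), add(Z, SZ))
  step 1: S(add(SSSZ, add(Z, SZ)))
  step 2: S(S(add(SSZ, add(Z, SZ))))
  step 3: S(S(S(add(SZ, add(Z, SZ)))))
  step 4: S(S(S(S(add(Z, add(Z, SZ))))))
  step 5: S(S(S(S(add(Z, SZ)))))
  step 6: S^5(Z)

Term B:
  start: add(mul(SSZ, SSZ), SZ)
  step 1: add(add(SSZ, mul(SZ, SSZ)), SZ)
  step 2: add(S(add(SZ, mul(SZ, SSZ))), SZ)
  step 3: S(add(add(SZ, mul(SZ, SSZ)), SZ))
  step 4: S(add(S(add(Z, mul(SZ, SSZ))), SZ))
  step 5: S(S(add(add(Z, mul(SZ, SSZ)), SZ)))
  step 6: S(S(add(mul(SZ, SSZ), SZ)))
  step 7: S(S(add(add(SSZ, mul(Z, SSZ)), SZ)))
  step 8: S(S(add(S(add(SZ, mul(Z, SSZ))), SZ)))
  step 9: S(S(S(add(add(SZ, mul(Z, SSZ)), SZ))))
  step 10: S(S(S(add(S(add(Z, mul(Z, SSZ))), SZ))))
  step 11: S(S(S(S(add(add(Z, mul(Z, SSZ)), SZ)))))
  step 12: S(S(S(S(add(mul(Z, SSZ), SZ)))))
  step 13: S(S(S(S(add(Z, SZ)))))
  step 14: S^5(Z)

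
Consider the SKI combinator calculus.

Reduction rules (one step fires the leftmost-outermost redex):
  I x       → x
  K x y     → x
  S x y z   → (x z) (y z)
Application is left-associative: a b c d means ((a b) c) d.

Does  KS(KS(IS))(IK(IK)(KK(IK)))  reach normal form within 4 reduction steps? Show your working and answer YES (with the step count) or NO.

  start: KS(KS(IS))(IK(IK)(KK(IK)))
  [1] S(IK(IK)(KK(IK)))
  [2] S(K(IK)(KK(IK)))
  [3] S(IK)
  [4] SK

Answer: YES — reaches normal form SK in 4 ≤ 4 steps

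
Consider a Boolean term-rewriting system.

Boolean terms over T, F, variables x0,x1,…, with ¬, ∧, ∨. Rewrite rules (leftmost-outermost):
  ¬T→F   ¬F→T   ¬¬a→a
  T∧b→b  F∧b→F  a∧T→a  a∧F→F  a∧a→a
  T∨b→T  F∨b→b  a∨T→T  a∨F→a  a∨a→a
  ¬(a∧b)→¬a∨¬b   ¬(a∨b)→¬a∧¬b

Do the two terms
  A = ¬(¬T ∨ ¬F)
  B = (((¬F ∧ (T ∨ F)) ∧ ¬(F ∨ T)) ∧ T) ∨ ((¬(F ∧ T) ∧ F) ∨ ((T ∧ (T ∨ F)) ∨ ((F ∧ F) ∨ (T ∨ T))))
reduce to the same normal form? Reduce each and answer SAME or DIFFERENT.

Term A:
  start: ¬(¬T ∨ ¬F)
  [1] ¬¬T ∧ ¬¬F
  [2] T ∧ ¬¬F
  [3] ¬¬F
  [4] F

Term B:
  start: (((¬F ∧ (T ∨ F)) ∧ ¬(F ∨ T)) ∧ T) ∨ ((¬(F ∧ T) ∧ F) ∨ ((T ∧ (T ∨ F)) ∨ ((F ∧ F) ∨ (T ∨ T))))
  [1] ((¬F ∧ (T ∨ F)) ∧ ¬(F ∨ T)) ∨ ((¬(F ∧ T) ∧ F) ∨ ((T ∧ (T ∨ F)) ∨ ((F ∧ F) ∨ (T ∨ T))))
  [2] ((T ∧ (T ∨ F)) ∧ ¬(F ∨ T)) ∨ ((¬(F ∧ T) ∧ F) ∨ ((T ∧ (T ∨ F)) ∨ ((F ∧ F) ∨ (T ∨ T))))
  [3] ((T ∨ F) ∧ ¬(F ∨ T)) ∨ ((¬(F ∧ T) ∧ F) ∨ ((T ∧ (T ∨ F)) ∨ ((F ∧ F) ∨ (T ∨ T))))
  [4] (T ∧ ¬(F ∨ T)) ∨ ((¬(F ∧ T) ∧ F) ∨ ((T ∧ (T ∨ F)) ∨ ((F ∧ F) ∨ (T ∨ T))))
  [5] ¬(F ∨ T) ∨ ((¬(F ∧ T) ∧ F) ∨ ((T ∧ (T ∨ F)) ∨ ((F ∧ F) ∨ (T ∨ T))))
  [6] (¬F ∧ ¬T) ∨ ((¬(F ∧ T) ∧ F) ∨ ((T ∧ (T ∨ F)) ∨ ((F ∧ F) ∨ (T ∨ T))))
  [7] (T ∧ ¬T) ∨ ((¬(F ∧ T) ∧ F) ∨ ((T ∧ (T ∨ F)) ∨ ((F ∧ F) ∨ (T ∨ T))))
  [8] ¬T ∨ ((¬(F ∧ T) ∧ F) ∨ ((T ∧ (T ∨ F)) ∨ ((F ∧ F) ∨ (T ∨ T))))
  [9] F ∨ ((¬(F ∧ T) ∧ F) ∨ ((T ∧ (T ∨ F)) ∨ ((F ∧ F) ∨ (T ∨ T))))
  [10] (¬(F ∧ T) ∧ F) ∨ ((T ∧ (T ∨ F)) ∨ ((F ∧ F) ∨ (T ∨ T)))
  [11] F ∨ ((T ∧ (T ∨ F)) ∨ ((F ∧ F) ∨ (T ∨ T)))
  [12] (T ∧ (T ∨ F)) ∨ ((F ∧ F) ∨ (T ∨ T))
  [13] (T ∨ F) ∨ ((F ∧ F) ∨ (T ∨ T))
  [14] T ∨ ((F ∧ F) ∨ (T ∨ T))
  [15] T

Answer: DIFFERENT — A ⇓ F, B ⇓ T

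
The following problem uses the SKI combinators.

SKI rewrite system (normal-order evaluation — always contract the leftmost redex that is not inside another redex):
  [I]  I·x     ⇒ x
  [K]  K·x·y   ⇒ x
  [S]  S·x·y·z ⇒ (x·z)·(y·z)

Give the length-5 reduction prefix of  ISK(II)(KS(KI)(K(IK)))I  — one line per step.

  start: ISK(II)(KS(KI)(K(IK)))I
  →1  SK(II)(KS(KI)(K(IK)))I
  →2  K(KS(KI)(K(IK)))(II(KS(KI)(K(IK))))I
  →3  KS(KI)(K(IK))I
  →4  S(K(IK))I
  →5  S(KK)I

Answer: after 5 steps: S(KK)I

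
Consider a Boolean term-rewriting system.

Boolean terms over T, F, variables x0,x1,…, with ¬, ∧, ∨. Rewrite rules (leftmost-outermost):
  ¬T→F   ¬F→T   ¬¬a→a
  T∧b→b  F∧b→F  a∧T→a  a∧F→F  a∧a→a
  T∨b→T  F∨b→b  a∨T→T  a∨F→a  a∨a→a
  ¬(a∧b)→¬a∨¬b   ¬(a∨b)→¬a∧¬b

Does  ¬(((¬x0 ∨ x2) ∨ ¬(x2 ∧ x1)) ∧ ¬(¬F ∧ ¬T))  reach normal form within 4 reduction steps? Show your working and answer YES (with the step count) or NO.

Answer: NO — after 4 steps the term is ((x0 ∧ ¬x2) ∧ ¬¬(x2 ∧ x1)) ∨ ¬¬(¬F ∧ ¬T), not yet normal

Reduction:
  start: ¬(((¬x0 ∨ x2) ∨ ¬(x2 ∧ x1)) ∧ ¬(¬F ∧ ¬T))
  step 1: ¬((¬x0 ∨ x2) ∨ ¬(x2 ∧ x1)) ∨ ¬¬(¬F ∧ ¬T)
  step 2: (¬(¬x0 ∨ x2) ∧ ¬¬(x2 ∧ x1)) ∨ ¬¬(¬F ∧ ¬T)
  step 3: ((¬¬x0 ∧ ¬x2) ∧ ¬¬(x2 ∧ x1)) ∨ ¬¬(¬F ∧ ¬T)
  step 4: ((x0 ∧ ¬x2) ∧ ¬¬(x2 ∧ x1)) ∨ ¬¬(¬F ∧ ¬T)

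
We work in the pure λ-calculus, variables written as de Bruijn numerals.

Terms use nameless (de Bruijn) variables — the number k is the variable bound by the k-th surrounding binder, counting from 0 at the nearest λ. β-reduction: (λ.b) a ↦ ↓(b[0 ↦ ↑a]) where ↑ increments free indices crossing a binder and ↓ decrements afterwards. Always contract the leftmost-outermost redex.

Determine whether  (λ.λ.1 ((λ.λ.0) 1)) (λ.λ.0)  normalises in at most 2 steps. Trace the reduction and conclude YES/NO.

Answer: YES — reaches normal form λ.λ.0 in 2 ≤ 2 steps

Derivation:
  start: (λ.λ.1 ((λ.λ.0) 1)) (λ.λ.0)
  step 1: λ.(λ.λ.0) ((λ.λ.0) (λ.λ.0))
  step 2: λ.λ.0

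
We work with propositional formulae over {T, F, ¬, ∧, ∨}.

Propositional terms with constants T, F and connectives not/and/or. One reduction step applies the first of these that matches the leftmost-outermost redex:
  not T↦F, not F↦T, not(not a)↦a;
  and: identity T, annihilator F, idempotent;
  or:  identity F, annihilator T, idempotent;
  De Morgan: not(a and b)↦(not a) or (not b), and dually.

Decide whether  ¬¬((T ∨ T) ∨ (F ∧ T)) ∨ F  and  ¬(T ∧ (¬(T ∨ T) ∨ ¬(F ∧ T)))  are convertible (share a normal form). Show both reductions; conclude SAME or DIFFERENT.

Term A:
  start: ¬¬((T ∨ T) ∨ (F ∧ T)) ∨ F
  →1  ¬¬((T ∨ T) ∨ (F ∧ T))
  →2  (T ∨ T) ∨ (F ∧ T)
  →3  T ∨ (F ∧ T)
  →4  T

Term B:
  start: ¬(T ∧ (¬(T ∨ T) ∨ ¬(F ∧ T)))
  →1  ¬T ∨ ¬(¬(T ∨ T) ∨ ¬(F ∧ T))
  →2  F ∨ ¬(¬(T ∨ T) ∨ ¬(F ∧ T))
  →3  ¬(¬(T ∨ T) ∨ ¬(F ∧ T))
  →4  ¬¬(T ∨ T) ∧ ¬¬(F ∧ T)
  →5  (T ∨ T) ∧ ¬¬(F ∧ T)
  →6  T ∧ ¬¬(F ∧ T)
  →7  ¬¬(F ∧ T)
  →8  F ∧ T
  →9  F

Answer: DIFFERENT — A ⇓ T, B ⇓ F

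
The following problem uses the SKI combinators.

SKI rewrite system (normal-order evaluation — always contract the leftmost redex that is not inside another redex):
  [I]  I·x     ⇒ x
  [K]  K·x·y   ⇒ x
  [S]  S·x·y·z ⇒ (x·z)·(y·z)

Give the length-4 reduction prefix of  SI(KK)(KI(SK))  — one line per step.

Answer: after 4 steps: KK(KI(SK))

Reduction:
  start: SI(KK)(KI(SK))
  →1  I(KI(SK))(KK(KI(SK)))
  →2  KI(SK)(KK(KI(SK)))
  →3  I(KK(KI(SK)))
  →4  KK(KI(SK))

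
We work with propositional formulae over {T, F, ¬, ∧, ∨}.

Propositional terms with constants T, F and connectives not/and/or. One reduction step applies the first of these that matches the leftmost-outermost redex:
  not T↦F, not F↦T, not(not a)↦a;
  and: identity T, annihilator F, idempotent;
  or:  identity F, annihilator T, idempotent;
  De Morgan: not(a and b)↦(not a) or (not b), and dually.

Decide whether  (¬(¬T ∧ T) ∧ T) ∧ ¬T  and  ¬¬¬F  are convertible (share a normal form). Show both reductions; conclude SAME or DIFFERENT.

Term A:
  start: (¬(¬T ∧ T) ∧ T) ∧ ¬T
  [1] ¬(¬T ∧ T) ∧ ¬T
  [2] (¬¬T ∨ ¬T) ∧ ¬T
  [3] (T ∨ ¬T) ∧ ¬T
  [4] T ∧ ¬T
  [5] ¬T
  [6] F

Term B:
  start: ¬¬¬F
  [1] ¬F
  [2] T

Answer: DIFFERENT — A ⇓ F, B ⇓ T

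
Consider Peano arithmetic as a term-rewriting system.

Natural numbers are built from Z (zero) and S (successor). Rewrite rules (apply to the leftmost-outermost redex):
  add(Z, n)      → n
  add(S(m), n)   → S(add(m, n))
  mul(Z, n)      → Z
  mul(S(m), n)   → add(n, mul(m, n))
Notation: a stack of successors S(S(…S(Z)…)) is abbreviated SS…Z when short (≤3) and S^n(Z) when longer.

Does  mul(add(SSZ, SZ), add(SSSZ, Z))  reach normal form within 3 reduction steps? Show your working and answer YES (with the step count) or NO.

Answer: NO — after 3 steps the term is add(S(add(SSZ, Z)), mul(add(SZ, SZ), add(SSSZ, Z))), not yet normal

Working:
  start: mul(add(SSZ, SZ), add(SSSZ, Z))
  [1] mul(S(add(SZ, SZ)), add(SSSZ, Z))
  [2] add(add(SSSZ, Z), mul(add(SZ, SZ), add(SSSZ, Z)))
  [3] add(S(add(SSZ, Z)), mul(add(SZ, SZ), add(SSSZ, Z)))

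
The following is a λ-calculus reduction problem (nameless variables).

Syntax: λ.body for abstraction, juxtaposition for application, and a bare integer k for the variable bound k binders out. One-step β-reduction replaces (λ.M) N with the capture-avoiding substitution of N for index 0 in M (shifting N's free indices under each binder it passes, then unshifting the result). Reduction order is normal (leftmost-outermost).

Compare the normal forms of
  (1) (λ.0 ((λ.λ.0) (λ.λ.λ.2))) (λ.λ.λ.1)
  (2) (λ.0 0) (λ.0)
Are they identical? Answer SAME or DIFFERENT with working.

Answer: DIFFERENT — A ⇓ λ.λ.1, B ⇓ λ.0

Working:
Term A:
  start: (λ.0 ((λ.λ.0) (λ.λ.λ.2))) (λ.λ.λ.1)
  →1  (λ.λ.λ.1) ((λ.λ.0) (λ.λ.λ.2))
  →2  λ.λ.1

Term B:
  start: (λ.0 0) (λ.0)
  →1  (λ.0) (λ.0)
  →2  λ.0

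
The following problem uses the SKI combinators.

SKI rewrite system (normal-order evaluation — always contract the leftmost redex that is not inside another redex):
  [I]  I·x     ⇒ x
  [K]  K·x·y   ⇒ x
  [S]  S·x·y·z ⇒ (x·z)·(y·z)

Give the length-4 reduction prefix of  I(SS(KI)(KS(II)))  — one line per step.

  start: I(SS(KI)(KS(II)))
  [1] SS(KI)(KS(II))
  [2] S(KS(II))(KI(KS(II)))
  [3] SS(KI(KS(II)))
  [4] SSI

Answer: after 4 steps: SSI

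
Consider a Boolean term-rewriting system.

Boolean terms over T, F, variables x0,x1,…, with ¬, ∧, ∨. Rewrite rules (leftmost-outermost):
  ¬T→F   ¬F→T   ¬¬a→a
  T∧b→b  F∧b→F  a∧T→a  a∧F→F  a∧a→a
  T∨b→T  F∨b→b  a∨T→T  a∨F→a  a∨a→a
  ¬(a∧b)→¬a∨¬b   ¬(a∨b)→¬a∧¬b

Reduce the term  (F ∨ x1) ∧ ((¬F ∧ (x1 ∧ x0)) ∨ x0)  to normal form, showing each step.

  start: (F ∨ x1) ∧ ((¬F ∧ (x1 ∧ x0)) ∨ x0)
  [1] x1 ∧ ((¬F ∧ (x1 ∧ x0)) ∨ x0)
  [2] x1 ∧ ((T ∧ (x1 ∧ x0)) ∨ x0)
  [3] x1 ∧ ((x1 ∧ x0) ∨ x0)

Answer: normal form = x1 ∧ ((x1 ∧ x0) ∨ x0)  (in 3 steps)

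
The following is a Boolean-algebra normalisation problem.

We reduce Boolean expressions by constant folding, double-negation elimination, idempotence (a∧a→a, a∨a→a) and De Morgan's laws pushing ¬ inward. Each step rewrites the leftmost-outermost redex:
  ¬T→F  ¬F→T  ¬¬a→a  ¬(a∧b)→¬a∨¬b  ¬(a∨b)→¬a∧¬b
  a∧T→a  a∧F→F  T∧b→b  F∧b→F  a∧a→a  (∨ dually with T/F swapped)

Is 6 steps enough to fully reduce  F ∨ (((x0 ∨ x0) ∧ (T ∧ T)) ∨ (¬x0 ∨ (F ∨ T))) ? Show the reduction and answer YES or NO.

  start: F ∨ (((x0 ∨ x0) ∧ (T ∧ T)) ∨ (¬x0 ∨ (F ∨ T)))
  [1] ((x0 ∨ x0) ∧ (T ∧ T)) ∨ (¬x0 ∨ (F ∨ T))
  [2] (x0 ∧ (T ∧ T)) ∨ (¬x0 ∨ (F ∨ T))
  [3] (x0 ∧ T) ∨ (¬x0 ∨ (F ∨ T))
  [4] x0 ∨ (¬x0 ∨ (F ∨ T))
  [5] x0 ∨ (¬x0 ∨ T)
  [6] x0 ∨ T

Answer: NO — after 6 steps the term is x0 ∨ T, not yet normal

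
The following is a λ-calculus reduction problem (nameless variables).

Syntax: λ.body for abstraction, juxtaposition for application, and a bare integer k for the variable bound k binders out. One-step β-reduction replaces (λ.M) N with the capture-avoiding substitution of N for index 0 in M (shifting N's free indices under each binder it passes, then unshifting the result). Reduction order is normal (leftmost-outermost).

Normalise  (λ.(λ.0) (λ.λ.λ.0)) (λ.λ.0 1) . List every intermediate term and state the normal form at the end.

  start: (λ.(λ.0) (λ.λ.λ.0)) (λ.λ.0 1)
  [1] (λ.0) (λ.λ.λ.0)
  [2] λ.λ.λ.0

Answer: normal form = λ.λ.λ.0  (in 2 steps)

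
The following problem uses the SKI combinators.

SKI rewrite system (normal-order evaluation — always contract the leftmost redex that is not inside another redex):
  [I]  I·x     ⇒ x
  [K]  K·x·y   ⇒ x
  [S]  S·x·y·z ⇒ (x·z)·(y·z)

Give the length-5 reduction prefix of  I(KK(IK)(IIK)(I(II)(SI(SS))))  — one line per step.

Answer: after 5 steps: K

Derivation:
  start: I(KK(IK)(IIK)(I(II)(SI(SS))))
  [1] KK(IK)(IIK)(I(II)(SI(SS)))
  [2] K(IIK)(I(II)(SI(SS)))
  [3] IIK
  [4] IK
  [5] K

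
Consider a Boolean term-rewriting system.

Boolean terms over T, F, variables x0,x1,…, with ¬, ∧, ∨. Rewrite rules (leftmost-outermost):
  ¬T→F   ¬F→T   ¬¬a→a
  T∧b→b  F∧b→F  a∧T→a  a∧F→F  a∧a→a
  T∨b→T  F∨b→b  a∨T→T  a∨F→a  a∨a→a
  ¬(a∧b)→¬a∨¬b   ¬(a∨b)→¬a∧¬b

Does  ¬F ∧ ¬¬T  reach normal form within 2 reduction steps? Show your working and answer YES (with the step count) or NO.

  start: ¬F ∧ ¬¬T
  [1] T ∧ ¬¬T
  [2] ¬¬T

Answer: NO — after 2 steps the term is ¬¬T, not yet normal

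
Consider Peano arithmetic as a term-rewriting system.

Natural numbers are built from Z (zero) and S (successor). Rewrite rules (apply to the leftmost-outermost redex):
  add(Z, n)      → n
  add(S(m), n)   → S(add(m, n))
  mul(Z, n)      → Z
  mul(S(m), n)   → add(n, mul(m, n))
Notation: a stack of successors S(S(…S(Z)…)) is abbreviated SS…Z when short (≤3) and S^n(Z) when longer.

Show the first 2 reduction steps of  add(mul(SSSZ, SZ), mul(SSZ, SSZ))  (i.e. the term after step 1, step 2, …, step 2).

Answer: after 2 steps: add(S(add(Z, mul(SSZ, SZ))), mul(SSZ, SSZ))

Reduction:
  start: add(mul(SSSZ, SZ), mul(SSZ, SSZ))
  step 1: add(add(SZ, mul(SSZ, SZ)), mul(SSZ, SSZ))
  step 2: add(S(add(Z, mul(SSZ, SZ))), mul(SSZ, SSZ))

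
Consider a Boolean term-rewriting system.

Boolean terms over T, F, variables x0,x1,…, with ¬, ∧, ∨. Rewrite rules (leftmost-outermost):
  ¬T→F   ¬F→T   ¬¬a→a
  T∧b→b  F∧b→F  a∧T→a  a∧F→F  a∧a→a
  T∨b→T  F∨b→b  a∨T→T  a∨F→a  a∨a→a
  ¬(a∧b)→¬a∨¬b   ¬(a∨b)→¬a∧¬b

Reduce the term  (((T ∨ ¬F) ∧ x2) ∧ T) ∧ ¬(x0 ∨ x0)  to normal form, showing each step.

Answer: normal form = x2 ∧ ¬x0  (in 5 steps)

Derivation:
  start: (((T ∨ ¬F) ∧ x2) ∧ T) ∧ ¬(x0 ∨ x0)
  step 1: ((T ∨ ¬F) ∧ x2) ∧ ¬(x0 ∨ x0)
  step 2: (T ∧ x2) ∧ ¬(x0 ∨ x0)
  step 3: x2 ∧ ¬(x0 ∨ x0)
  step 4: x2 ∧ (¬x0 ∧ ¬x0)
  step 5: x2 ∧ ¬x0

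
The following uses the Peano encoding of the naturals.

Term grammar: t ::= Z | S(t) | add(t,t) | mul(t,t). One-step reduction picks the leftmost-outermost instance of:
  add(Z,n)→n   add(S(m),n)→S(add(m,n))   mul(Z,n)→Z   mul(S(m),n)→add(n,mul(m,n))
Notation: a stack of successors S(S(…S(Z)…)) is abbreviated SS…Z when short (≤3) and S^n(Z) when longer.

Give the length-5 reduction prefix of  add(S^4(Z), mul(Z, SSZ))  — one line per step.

Answer: after 5 steps: S(S(S(S(mul(Z, SSZ)))))

Working:
  start: add(S^4(Z), mul(Z, SSZ))
  [1] S(add(SSSZ, mul(Z, SSZ)))
  [2] S(S(add(SSZ, mul(Z, SSZ))))
  [3] S(S(S(add(SZ, mul(Z, SSZ)))))
  [4] S(S(S(S(add(Z, mul(Z, SSZ))))))
  [5] S(S(S(S(mul(Z, SSZ)))))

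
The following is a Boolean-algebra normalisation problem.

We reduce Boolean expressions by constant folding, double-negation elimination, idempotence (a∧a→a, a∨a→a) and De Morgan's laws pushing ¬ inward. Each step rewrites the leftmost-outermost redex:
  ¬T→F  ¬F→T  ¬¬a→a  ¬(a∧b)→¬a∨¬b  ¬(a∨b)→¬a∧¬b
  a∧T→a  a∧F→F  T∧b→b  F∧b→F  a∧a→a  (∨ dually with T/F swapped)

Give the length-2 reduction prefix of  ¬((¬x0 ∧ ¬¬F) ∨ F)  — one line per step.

Answer: after 2 steps: (¬¬x0 ∨ ¬¬¬F) ∧ ¬F

Reduction:
  start: ¬((¬x0 ∧ ¬¬F) ∨ F)
  →1  ¬(¬x0 ∧ ¬¬F) ∧ ¬F
  →2  (¬¬x0 ∨ ¬¬¬F) ∧ ¬F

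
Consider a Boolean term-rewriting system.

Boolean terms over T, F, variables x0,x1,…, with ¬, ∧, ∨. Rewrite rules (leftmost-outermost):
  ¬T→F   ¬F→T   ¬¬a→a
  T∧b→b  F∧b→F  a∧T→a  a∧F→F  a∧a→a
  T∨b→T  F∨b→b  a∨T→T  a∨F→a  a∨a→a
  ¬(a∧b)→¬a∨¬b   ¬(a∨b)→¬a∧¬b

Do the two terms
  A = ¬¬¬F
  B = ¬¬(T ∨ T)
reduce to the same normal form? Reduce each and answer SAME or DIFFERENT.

Term A:
  start: ¬¬¬F
  →1  ¬F
  →2  T

Term B:
  start: ¬¬(T ∨ T)
  →1  T ∨ T
  →2  T

Answer: SAME — A ⇓ T, B ⇓ T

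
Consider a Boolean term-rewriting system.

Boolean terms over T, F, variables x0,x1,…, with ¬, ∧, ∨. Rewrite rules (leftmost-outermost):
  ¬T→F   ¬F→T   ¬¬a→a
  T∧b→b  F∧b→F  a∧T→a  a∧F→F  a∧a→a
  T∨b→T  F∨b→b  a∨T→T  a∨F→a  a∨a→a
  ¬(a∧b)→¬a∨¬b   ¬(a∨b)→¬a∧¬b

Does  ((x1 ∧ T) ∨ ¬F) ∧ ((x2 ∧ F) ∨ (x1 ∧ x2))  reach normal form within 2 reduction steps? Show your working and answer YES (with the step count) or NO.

Answer: NO — after 2 steps the term is (x1 ∨ T) ∧ ((x2 ∧ F) ∨ (x1 ∧ x2)), not yet normal

Derivation:
  start: ((x1 ∧ T) ∨ ¬F) ∧ ((x2 ∧ F) ∨ (x1 ∧ x2))
  [1] (x1 ∨ ¬F) ∧ ((x2 ∧ F) ∨ (x1 ∧ x2))
  [2] (x1 ∨ T) ∧ ((x2 ∧ F) ∨ (x1 ∧ x2))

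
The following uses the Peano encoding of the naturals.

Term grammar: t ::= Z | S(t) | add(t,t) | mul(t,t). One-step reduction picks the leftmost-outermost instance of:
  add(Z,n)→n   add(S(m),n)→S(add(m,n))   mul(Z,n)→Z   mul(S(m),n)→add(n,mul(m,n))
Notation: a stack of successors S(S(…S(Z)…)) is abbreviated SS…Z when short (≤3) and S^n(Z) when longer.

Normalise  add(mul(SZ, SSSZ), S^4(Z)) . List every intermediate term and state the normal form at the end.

Answer: normal form = S^7(Z)  (in 10 steps)

Reduction:
  start: add(mul(SZ, SSSZ), S^4(Z))
  →1  add(add(SSSZ, mul(Z, SSSZ)), S^4(Z))
  →2  add(S(add(SSZ, mul(Z, SSSZ))), S^4(Z))
  →3  S(add(add(SSZ, mul(Z, SSSZ)), S^4(Z)))
  →4  S(add(S(add(SZ, mul(Z, SSSZ))), S^4(Z)))
  →5  S(S(add(add(SZ, mul(Z, SSSZ)), S^4(Z))))
  →6  S(S(add(S(add(Z, mul(Z, SSSZ))), S^4(Z))))
  →7  S(S(S(add(add(Z, mul(Z, SSSZ)), S^4(Z)))))
  →8  S(S(S(add(mul(Z, SSSZ), S^4(Z)))))
  →9  S(S(S(add(Z, S^4(Z)))))
  →10  S^7(Z)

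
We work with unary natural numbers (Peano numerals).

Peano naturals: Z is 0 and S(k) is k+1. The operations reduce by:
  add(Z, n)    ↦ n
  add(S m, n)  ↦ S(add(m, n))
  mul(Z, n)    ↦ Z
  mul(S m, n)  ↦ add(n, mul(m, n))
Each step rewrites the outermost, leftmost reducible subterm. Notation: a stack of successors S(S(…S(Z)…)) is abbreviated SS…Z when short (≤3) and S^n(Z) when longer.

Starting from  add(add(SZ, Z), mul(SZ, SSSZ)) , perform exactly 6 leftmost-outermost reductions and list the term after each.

  start: add(add(SZ, Z), mul(SZ, SSSZ))
  step 1: add(S(add(Z, Z)), mul(SZ, SSSZ))
  step 2: S(add(add(Z, Z), mul(SZ, SSSZ)))
  step 3: S(add(Z, mul(SZ, SSSZ)))
  step 4: S(mul(SZ, SSSZ))
  step 5: S(add(SSSZ, mul(Z, SSSZ)))
  step 6: S(S(add(SSZ, mul(Z, SSSZ))))

Answer: after 6 steps: S(S(add(SSZ, mul(Z, SSSZ))))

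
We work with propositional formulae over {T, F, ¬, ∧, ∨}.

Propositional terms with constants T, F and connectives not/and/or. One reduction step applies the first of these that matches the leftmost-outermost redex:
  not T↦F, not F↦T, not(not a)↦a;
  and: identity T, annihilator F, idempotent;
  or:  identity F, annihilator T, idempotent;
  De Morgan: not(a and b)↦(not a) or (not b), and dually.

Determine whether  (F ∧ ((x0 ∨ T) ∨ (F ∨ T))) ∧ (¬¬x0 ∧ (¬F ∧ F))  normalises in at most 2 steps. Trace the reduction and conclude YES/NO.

  start: (F ∧ ((x0 ∨ T) ∨ (F ∨ T))) ∧ (¬¬x0 ∧ (¬F ∧ F))
  step 1: F ∧ (¬¬x0 ∧ (¬F ∧ F))
  step 2: F

Answer: YES — reaches normal form F in 2 ≤ 2 steps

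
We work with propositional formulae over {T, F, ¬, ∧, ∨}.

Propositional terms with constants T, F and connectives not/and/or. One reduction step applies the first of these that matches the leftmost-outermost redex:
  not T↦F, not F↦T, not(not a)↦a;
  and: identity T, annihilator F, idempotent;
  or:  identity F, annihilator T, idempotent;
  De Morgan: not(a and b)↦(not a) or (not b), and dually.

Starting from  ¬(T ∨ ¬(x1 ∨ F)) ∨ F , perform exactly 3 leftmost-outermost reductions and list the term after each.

Answer: after 3 steps: F ∧ ¬¬(x1 ∨ F)

Reduction:
  start: ¬(T ∨ ¬(x1 ∨ F)) ∨ F
  →1  ¬(T ∨ ¬(x1 ∨ F))
  →2  ¬T ∧ ¬¬(x1 ∨ F)
  →3  F ∧ ¬¬(x1 ∨ F)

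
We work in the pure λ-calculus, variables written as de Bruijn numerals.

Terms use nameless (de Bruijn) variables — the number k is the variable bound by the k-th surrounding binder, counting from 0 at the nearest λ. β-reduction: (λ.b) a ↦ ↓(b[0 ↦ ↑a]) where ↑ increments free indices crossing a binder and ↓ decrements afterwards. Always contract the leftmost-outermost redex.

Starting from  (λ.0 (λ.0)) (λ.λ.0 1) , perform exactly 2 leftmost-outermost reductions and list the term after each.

Answer: after 2 steps: λ.0 (λ.0)

Working:
  start: (λ.0 (λ.0)) (λ.λ.0 1)
  →1  (λ.λ.0 1) (λ.0)
  →2  λ.0 (λ.0)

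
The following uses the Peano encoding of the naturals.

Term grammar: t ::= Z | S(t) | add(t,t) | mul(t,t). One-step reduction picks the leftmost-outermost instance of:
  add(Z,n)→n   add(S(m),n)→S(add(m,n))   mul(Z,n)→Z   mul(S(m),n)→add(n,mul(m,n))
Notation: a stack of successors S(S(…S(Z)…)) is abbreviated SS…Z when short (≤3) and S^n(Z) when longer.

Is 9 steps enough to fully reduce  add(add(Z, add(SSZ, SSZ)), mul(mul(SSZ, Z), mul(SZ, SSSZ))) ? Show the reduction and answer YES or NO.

Answer: NO — after 9 steps the term is S(S(S(S(mul(mul(SSZ, Z), mul(SZ, SSSZ)))))), not yet normal

Reduction:
  start: add(add(Z, add(SSZ, SSZ)), mul(mul(SSZ, Z), mul(SZ, SSSZ)))
  step 1: add(add(SSZ, SSZ), mul(mul(SSZ, Z), mul(SZ, SSSZ)))
  step 2: add(S(add(SZ, SSZ)), mul(mul(SSZ, Z), mul(SZ, SSSZ)))
  step 3: S(add(add(SZ, SSZ), mul(mul(SSZ, Z), mul(SZ, SSSZ))))
  step 4: S(add(S(add(Z, SSZ)), mul(mul(SSZ, Z), mul(SZ, SSSZ))))
  step 5: S(S(add(add(Z, SSZ), mul(mul(SSZ, Z), mul(SZ, SSSZ)))))
  step 6: S(S(add(SSZ, mul(mul(SSZ, Z), mul(SZ, SSSZ)))))
  step 7: S(S(S(add(SZ, mul(mul(SSZ, Z), mul(SZ, SSSZ))))))
  step 8: S(S(S(S(add(Z, mul(mul(SSZ, Z), mul(SZ, SSSZ)))))))
  step 9: S(S(S(S(mul(mul(SSZ, Z), mul(SZ, SSSZ))))))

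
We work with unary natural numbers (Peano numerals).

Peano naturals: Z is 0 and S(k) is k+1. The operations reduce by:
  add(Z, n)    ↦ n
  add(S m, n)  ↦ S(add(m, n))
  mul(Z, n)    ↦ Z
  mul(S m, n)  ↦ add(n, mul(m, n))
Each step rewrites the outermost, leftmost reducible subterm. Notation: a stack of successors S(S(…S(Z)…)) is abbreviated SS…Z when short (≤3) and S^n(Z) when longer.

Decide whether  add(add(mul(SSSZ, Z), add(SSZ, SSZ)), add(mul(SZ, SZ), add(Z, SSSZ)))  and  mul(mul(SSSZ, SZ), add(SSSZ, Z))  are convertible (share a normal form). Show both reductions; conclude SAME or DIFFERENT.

Term A:
  start: add(add(mul(SSSZ, Z), add(SSZ, SSZ)), add(mul(SZ, SZ), add(Z, SSSZ)))
  step 1: add(add(add(Z, mul(SSZ, Z)), add(SSZ, SSZ)), add(mul(SZ, SZ), add(Z, SSSZ)))
  step 2: add(add(mul(SSZ, Z), add(SSZ, SSZ)), add(mul(SZ, SZ), add(Z, SSSZ)))
  step 3: add(add(add(Z, mul(SZ, Z)), add(SSZ, SSZ)), add(mul(SZ, SZ), add(Z, SSSZ)))
  step 4: add(add(mul(SZ, Z), add(SSZ, SSZ)), add(mul(SZ, SZ), add(Z, SSSZ)))
  step 5: add(add(add(Z, mul(Z, Z)), add(SSZ, SSZ)), add(mul(SZ, SZ), add(Z, SSSZ)))
  step 6: add(add(mul(Z, Z), add(SSZ, SSZ)), add(mul(SZ, SZ), add(Z, SSSZ)))
  step 7: add(add(Z, add(SSZ, SSZ)), add(mul(SZ, SZ), add(Z, SSSZ)))
  step 8: add(add(SSZ, SSZ), add(mul(SZ, SZ), add(Z, SSSZ)))
  step 9: add(S(add(SZ, SSZ)), add(mul(SZ, SZ), add(Z, SSSZ)))
  step 10: S(add(add(SZ, SSZ), add(mul(SZ, SZ), add(Z, SSSZ))))
  step 11: S(add(S(add(Z, SSZ)), add(mul(SZ, SZ), add(Z, SSSZ))))
  step 12: S(S(add(add(Z, SSZ), add(mul(SZ, SZ), add(Z, SSSZ)))))
  step 13: S(S(add(SSZ, add(mul(SZ, SZ), add(Z, SSSZ)))))
  step 14: S(S(S(add(SZ, add(mul(SZ, SZ), add(Z, SSSZ))))))
  step 15: S(S(S(S(add(Z, add(mul(SZ, SZ), add(Z, SSSZ)))))))
  step 16: S(S(S(S(add(mul(SZ, SZ), add(Z, SSSZ))))))
  step 17: S(S(S(S(add(add(SZ, mul(Z, SZ)), add(Z, SSSZ))))))
  step 18: S(S(S(S(add(S(add(Z, mul(Z, SZ))), add(Z, SSSZ))))))
  step 19: S(S(S(S(S(add(add(Z, mul(Z, SZ)), add(Z, SSSZ)))))))
  step 20: S(S(S(S(S(add(mul(Z, SZ), add(Z, SSSZ)))))))
  step 21: S(S(S(S(S(add(Z, add(Z, SSSZ)))))))
  step 22: S(S(S(S(S(add(Z, SSSZ))))))
  step 23: S^8(Z)

Term B:
  start: mul(mul(SSSZ, SZ), add(SSSZ, Z))
  step 1: mul(add(SZ, mul(SSZ, SZ)), add(SSSZ, Z))
  step 2: mul(S(add(Z, mul(SSZ, SZ))), add(SSSZ, Z))
  step 3: add(add(SSSZ, Z), mul(add(Z, mul(SSZ, SZ)), add(SSSZ, Z)))
  step 4: add(S(add(SSZ, Z)), mul(add(Z, mul(SSZ, SZ)), add(SSSZ, Z)))
  step 5: S(add(add(SSZ, Z), mul(add(Z, mul(SSZ, SZ)), add(SSSZ, Z))))
  step 6: S(add(S(add(SZ, Z)), mul(add(Z, mul(SSZ, SZ)), add(SSSZ, Z))))
  step 7: S(S(add(add(SZ, Z), mul(add(Z, mul(SSZ, SZ)), add(SSSZ, Z)))))
  step 8: S(S(add(S(add(Z, Z)), mul(add(Z, mul(SSZ, SZ)), add(SSSZ, Z)))))
  step 9: S(S(S(add(add(Z, Z), mul(add(Z, mul(SSZ, SZ)), add(SSSZ, Z))))))
  step 10: S(S(S(add(Z, mul(add(Z, mul(SSZ, SZ)), add(SSSZ, Z))))))
  step 11: S(S(S(mul(add(Z, mul(SSZ, SZ)), add(SSSZ, Z)))))
  step 12: S(S(S(mul(mul(SSZ, SZ), add(SSSZ, Z)))))
  step 13: S(S(S(mul(add(SZ, mul(SZ, SZ)), add(SSSZ, Z)))))
  step 14: S(S(S(mul(S(add(Z, mul(SZ, SZ))), add(SSSZ, Z)))))
  step 15: S(S(S(add(add(SSSZ, Z), mul(add(Z, mul(SZ, SZ)), add(SSSZ, Z))))))
  step 16: S(S(S(add(S(add(SSZ, Z)), mul(add(Z, mul(SZ, SZ)), add(SSSZ, Z))))))
  step 17: S(S(S(S(add(add(SSZ, Z), mul(add(Z, mul(SZ, SZ)), add(SSSZ, Z)))))))
  step 18: S(S(S(S(add(S(add(SZ, Z)), mul(add(Z, mul(SZ, SZ)), add(SSSZ, Z)))))))
  step 19: S(S(S(S(S(add(add(SZ, Z), mul(add(Z, mul(SZ, SZ)), add(SSSZ, Z))))))))
  step 20: S(S(S(S(S(add(S(add(Z, Z)), mul(add(Z, mul(SZ, SZ)), add(SSSZ, Z))))))))
  step 21: S(S(S(S(S(S(add(add(Z, Z), mul(add(Z, mul(SZ, SZ)), add(SSSZ, Z)))))))))
  step 22: S(S(S(S(S(S(add(Z, mul(add(Z, mul(SZ, SZ)), add(SSSZ, Z)))))))))
  step 23: S(S(S(S(S(S(mul(add(Z, mul(SZ, SZ)), add(SSSZ, Z))))))))
  step 24: S(S(S(S(S(S(mul(mul(SZ, SZ), add(SSSZ, Z))))))))
  step 25: S(S(S(S(S(S(mul(add(SZ, mul(Z, SZ)), add(SSSZ, Z))))))))
  step 26: S(S(S(S(S(S(mul(S(add(Z, mul(Z, SZ))), add(SSSZ, Z))))))))
  step 27: S(S(S(S(S(S(add(add(SSSZ, Z), mul(add(Z, mul(Z, SZ)), add(SSSZ, Z)))))))))
  step 28: S(S(S(S(S(S(add(S(add(SSZ, Z)), mul(add(Z, mul(Z, SZ)), add(SSSZ, Z)))))))))
  step 29: S(S(S(S(S(S(S(add(add(SSZ, Z), mul(add(Z, mul(Z, SZ)), add(SSSZ, Z))))))))))
  step 30: S(S(S(S(S(S(S(add(S(add(SZ, Z)), mul(add(Z, mul(Z, SZ)), add(SSSZ, Z))))))))))
  step 31: S(S(S(S(S(S(S(S(add(add(SZ, Z), mul(add(Z, mul(Z, SZ)), add(SSSZ, Z)))))))))))
  step 32: S(S(S(S(S(S(S(S(add(S(add(Z, Z)), mul(add(Z, mul(Z, SZ)), add(SSSZ, Z)))))))))))
  step 33: S(S(S(S(S(S(S(S(S(add(add(Z, Z), mul(add(Z, mul(Z, SZ)), add(SSSZ, Z))))))))))))
  step 34: S(S(S(S(S(S(S(S(S(add(Z, mul(add(Z, mul(Z, SZ)), add(SSSZ, Z))))))))))))
  step 35: S(S(S(S(S(S(S(S(S(mul(add(Z, mul(Z, SZ)), add(SSSZ, Z)))))))))))
  step 36: S(S(S(S(S(S(S(S(S(mul(mul(Z, SZ), add(SSSZ, Z)))))))))))
  step 37: S(S(S(S(S(S(S(S(S(mul(Z, add(SSSZ, Z)))))))))))
  step 38: S^9(Z)

Answer: DIFFERENT — A ⇓ S^8(Z), B ⇓ S^9(Z)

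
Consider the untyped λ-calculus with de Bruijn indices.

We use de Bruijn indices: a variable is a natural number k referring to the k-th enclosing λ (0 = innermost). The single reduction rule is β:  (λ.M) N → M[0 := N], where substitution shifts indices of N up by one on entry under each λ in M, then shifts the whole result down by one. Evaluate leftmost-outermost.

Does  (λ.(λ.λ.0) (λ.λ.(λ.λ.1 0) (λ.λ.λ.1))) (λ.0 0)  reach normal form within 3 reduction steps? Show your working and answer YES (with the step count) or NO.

Answer: YES — reaches normal form λ.0 in 2 ≤ 3 steps

Reduction:
  start: (λ.(λ.λ.0) (λ.λ.(λ.λ.1 0) (λ.λ.λ.1))) (λ.0 0)
  [1] (λ.λ.0) (λ.λ.(λ.λ.1 0) (λ.λ.λ.1))
  [2] λ.0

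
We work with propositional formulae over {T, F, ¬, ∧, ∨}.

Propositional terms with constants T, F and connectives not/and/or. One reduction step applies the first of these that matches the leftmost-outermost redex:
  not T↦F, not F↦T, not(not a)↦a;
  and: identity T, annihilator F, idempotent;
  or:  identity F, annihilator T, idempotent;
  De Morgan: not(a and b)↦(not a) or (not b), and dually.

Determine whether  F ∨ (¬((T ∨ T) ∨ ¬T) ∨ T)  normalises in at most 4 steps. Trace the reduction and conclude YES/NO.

Answer: YES — reaches normal form T in 2 ≤ 4 steps

Working:
  start: F ∨ (¬((T ∨ T) ∨ ¬T) ∨ T)
  [1] ¬((T ∨ T) ∨ ¬T) ∨ T
  [2] T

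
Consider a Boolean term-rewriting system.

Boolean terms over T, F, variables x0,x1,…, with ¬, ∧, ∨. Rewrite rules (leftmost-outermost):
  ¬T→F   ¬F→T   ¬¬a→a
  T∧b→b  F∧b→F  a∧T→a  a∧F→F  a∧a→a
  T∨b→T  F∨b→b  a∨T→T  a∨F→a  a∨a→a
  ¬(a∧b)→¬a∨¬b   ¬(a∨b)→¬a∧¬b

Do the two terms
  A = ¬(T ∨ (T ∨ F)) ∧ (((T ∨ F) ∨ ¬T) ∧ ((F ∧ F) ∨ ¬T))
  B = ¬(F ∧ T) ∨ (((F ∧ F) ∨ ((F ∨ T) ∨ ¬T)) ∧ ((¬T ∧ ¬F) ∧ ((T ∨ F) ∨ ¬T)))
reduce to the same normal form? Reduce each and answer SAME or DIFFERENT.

Term A:
  start: ¬(T ∨ (T ∨ F)) ∧ (((T ∨ F) ∨ ¬T) ∧ ((F ∧ F) ∨ ¬T))
  step 1: (¬T ∧ ¬(T ∨ F)) ∧ (((T ∨ F) ∨ ¬T) ∧ ((F ∧ F) ∨ ¬T))
  step 2: (F ∧ ¬(T ∨ F)) ∧ (((T ∨ F) ∨ ¬T) ∧ ((F ∧ F) ∨ ¬T))
  step 3: F ∧ (((T ∨ F) ∨ ¬T) ∧ ((F ∧ F) ∨ ¬T))
  step 4: F

Term B:
  start: ¬(F ∧ T) ∨ (((F ∧ F) ∨ ((F ∨ T) ∨ ¬T)) ∧ ((¬T ∧ ¬F) ∧ ((T ∨ F) ∨ ¬T)))
  step 1: (¬F ∨ ¬T) ∨ (((F ∧ F) ∨ ((F ∨ T) ∨ ¬T)) ∧ ((¬T ∧ ¬F) ∧ ((T ∨ F) ∨ ¬T)))
  step 2: (T ∨ ¬T) ∨ (((F ∧ F) ∨ ((F ∨ T) ∨ ¬T)) ∧ ((¬T ∧ ¬F) ∧ ((T ∨ F) ∨ ¬T)))
  step 3: T ∨ (((F ∧ F) ∨ ((F ∨ T) ∨ ¬T)) ∧ ((¬T ∧ ¬F) ∧ ((T ∨ F) ∨ ¬T)))
  step 4: T

Answer: DIFFERENT — A ⇓ F, B ⇓ T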